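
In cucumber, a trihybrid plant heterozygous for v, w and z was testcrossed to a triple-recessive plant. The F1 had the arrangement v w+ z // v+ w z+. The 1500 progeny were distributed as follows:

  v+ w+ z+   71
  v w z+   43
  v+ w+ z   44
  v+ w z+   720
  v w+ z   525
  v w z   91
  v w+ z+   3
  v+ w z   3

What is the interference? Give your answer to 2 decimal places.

The two rarest classes, v w+ z+ and v+ w z, are the double crossovers. Comparing them with the parentals, only the z allele has switched, so z is the middle locus and the order is w – z – v.
w–z: (162 + 6)/1500 = 0.1120; z–v: (87 + 6)/1500 = 0.0620.
Expected DCO frequency = 0.1120 × 0.0620 ≈ 0.00694; observed = 6/1500 ≈ 0.00400.
Coefficient of coincidence = 0.00400/0.00694 ≈ 0.58; interference = 1 − 0.58 = 0.42.

0.42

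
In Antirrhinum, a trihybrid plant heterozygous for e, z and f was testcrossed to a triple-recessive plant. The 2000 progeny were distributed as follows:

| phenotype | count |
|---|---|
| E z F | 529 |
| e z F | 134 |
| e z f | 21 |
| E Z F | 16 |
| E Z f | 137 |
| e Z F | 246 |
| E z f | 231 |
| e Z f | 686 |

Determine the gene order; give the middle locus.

The two most frequent reciprocal classes, e Z f and E z F, are the parental types, so the F1 was e Z f / E z F.
The two rarest classes, e z f and E Z F, are the double crossovers. Comparing them with the parentals, only the z allele has switched, so z is the middle locus and the order is e – z – f.

z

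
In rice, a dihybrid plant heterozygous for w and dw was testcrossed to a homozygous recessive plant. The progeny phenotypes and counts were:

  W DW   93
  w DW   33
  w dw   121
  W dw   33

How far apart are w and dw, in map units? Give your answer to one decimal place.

23.6 map units

The two most frequent classes, W DW (93) and w dw (121), are the parental types, so the F1 was W DW / w dw.
The recombinant classes are W dw and w DW: 33 + 33 = 66.
Recombination frequency = 66/280 = 0.2357 ≈ 23.6%, i.e. 23.6 map units.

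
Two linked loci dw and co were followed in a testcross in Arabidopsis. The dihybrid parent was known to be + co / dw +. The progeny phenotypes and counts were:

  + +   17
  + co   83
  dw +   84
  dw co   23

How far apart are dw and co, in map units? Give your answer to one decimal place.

19.3 map units

The recombinant classes are + + and dw co: 17 + 23 = 40.
Recombination frequency = 40/207 = 0.1932 ≈ 19.3%, i.e. 19.3 map units.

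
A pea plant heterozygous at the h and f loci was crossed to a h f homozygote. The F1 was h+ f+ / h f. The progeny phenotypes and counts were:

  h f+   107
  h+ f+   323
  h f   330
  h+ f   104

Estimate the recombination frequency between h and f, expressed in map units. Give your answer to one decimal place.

The recombinant classes are h+ f and h f+: 104 + 107 = 211.
Recombination frequency = 211/864 = 0.2442 ≈ 24.4%, i.e. 24.4 map units.

24.4 map units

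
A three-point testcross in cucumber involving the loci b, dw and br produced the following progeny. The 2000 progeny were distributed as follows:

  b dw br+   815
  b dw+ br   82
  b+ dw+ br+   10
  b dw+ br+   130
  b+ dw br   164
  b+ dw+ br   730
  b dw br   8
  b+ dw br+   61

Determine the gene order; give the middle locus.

The two most frequent reciprocal classes, b+ dw+ br and b dw br+, are the parental types, so the F1 was b+ dw+ br / b dw br+.
The two rarest classes, b+ dw+ br+ and b dw br, are the double crossovers. Comparing them with the parentals, only the br allele has switched, so br is the middle locus and the order is dw – br – b.

br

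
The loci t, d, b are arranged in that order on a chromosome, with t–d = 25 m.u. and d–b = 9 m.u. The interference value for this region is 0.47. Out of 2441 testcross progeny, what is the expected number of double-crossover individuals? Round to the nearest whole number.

29

Map distances give recombination frequencies of 0.250 and 0.090 for the two intervals.
With interference 0.47 (so coincidence = 0.53), expected double-crossover frequency = 0.250 × 0.090 × 0.53 = 0.01192.
Expected number = 0.01192 × 2441 = 29.11 ≈ 29.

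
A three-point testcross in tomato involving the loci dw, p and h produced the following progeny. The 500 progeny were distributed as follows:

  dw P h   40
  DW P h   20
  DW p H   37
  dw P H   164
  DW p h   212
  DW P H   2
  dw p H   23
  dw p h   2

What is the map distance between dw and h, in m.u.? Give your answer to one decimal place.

16.2 m.u.

The two most frequent reciprocal classes, DW p h and dw P H, are the parental types, so the F1 was DW p h / dw P H.
The two rarest classes, dw p h and DW P H, are the double crossovers. Comparing them with the parentals, only the dw allele has switched, so dw is the middle locus and the order is h – dw – p.
Crossovers in the h–dw interval produce the single-crossover classes DW p H and dw P h (37 + 40 = 77) plus the double crossovers (4).
RF(h–dw) = (77 + 4) / 500 = 81/500 = 0.1620 → 16.2 m.u.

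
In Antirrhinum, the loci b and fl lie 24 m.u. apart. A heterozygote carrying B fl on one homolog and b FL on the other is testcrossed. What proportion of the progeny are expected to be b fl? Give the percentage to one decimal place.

A map distance of 24 m.u. corresponds to a recombination frequency of 0.240.
The F1 is B fl / b FL, so b fl is a recombinant gamete class with expected frequency r/2 = 0.240/2 = 0.1200.
That is 0.1200 = 12.0% of the progeny.

12.0%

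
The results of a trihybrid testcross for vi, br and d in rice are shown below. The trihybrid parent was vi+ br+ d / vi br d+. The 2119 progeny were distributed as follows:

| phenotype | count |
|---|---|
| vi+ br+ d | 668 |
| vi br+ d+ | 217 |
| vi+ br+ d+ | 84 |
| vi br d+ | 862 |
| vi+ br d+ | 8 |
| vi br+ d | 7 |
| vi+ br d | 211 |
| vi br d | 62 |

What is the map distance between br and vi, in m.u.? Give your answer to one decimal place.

The two rarest classes, vi br+ d and vi+ br d+, are the double crossovers. Comparing them with the parentals, only the vi allele has switched, so vi is the middle locus and the order is d – vi – br.
Crossovers in the vi–br interval produce the single-crossover classes vi+ br d and vi br+ d+ (211 + 217 = 428) plus the double crossovers (15).
RF(vi–br) = (428 + 15) / 2119 = 443/2119 = 0.2091 → 20.9 m.u.

20.9 m.u.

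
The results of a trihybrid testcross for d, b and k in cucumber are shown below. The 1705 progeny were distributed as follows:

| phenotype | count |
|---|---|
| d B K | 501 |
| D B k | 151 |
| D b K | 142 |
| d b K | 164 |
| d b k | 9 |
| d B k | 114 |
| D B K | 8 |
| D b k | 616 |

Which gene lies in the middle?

The two most frequent reciprocal classes, D b k and d B K, are the parental types, so the F1 was D b k / d B K.
The two rarest classes, d b k and D B K, are the double crossovers. Comparing them with the parentals, only the d allele has switched, so d is the middle locus and the order is b – d – k.

d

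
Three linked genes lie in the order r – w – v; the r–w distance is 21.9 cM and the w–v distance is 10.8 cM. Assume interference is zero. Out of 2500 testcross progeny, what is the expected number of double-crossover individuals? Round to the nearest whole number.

Map distances give recombination frequencies of 0.219 and 0.108 for the two intervals.
With no interference, expected double-crossover frequency = 0.219 × 0.108 = 0.02365.
Expected number = 0.02365 × 2500 = 59.13 ≈ 59.

59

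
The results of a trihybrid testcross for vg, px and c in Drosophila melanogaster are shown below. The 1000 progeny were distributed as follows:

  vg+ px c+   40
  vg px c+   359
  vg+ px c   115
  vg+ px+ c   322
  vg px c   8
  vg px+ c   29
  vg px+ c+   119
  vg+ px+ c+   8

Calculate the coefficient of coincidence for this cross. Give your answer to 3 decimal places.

0.753

The two most frequent reciprocal classes, vg+ px+ c and vg px c+, are the parental types, so the F1 was vg+ px+ c / vg px c+.
The two rarest classes, vg+ px+ c+ and vg px c, are the double crossovers. Comparing them with the parentals, only the c allele has switched, so c is the middle locus and the order is vg – c – px.
vg–c: (69 + 16)/1000 = 0.0850; c–px: (234 + 16)/1000 = 0.2500.
Expected DCO frequency = 0.0850 × 0.2500 ≈ 0.02125; observed = 16/1000 ≈ 0.01600.
Coefficient of coincidence = 0.01600/0.02125 ≈ 0.753.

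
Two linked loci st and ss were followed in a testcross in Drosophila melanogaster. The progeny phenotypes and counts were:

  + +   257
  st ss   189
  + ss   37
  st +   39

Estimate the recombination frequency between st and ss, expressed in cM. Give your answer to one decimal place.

The two most frequent classes, + + (257) and st ss (189), are the parental types, so the F1 was + + / st ss.
The recombinant classes are + ss and st +: 37 + 39 = 76.
Recombination frequency = 76/522 = 0.1456 ≈ 14.6%, i.e. 14.6 cM.

14.6 cM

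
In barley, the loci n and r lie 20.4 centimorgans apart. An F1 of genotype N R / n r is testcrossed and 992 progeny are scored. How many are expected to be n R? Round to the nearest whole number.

A map distance of 20.4 centimorgans corresponds to a recombination frequency of 0.204.
The F1 is N R / n r, so n R is a recombinant gamete class with expected frequency r/2 = 0.204/2 = 0.1020.
Expected number = 0.1020 × 992 = 101.18 ≈ 101.

101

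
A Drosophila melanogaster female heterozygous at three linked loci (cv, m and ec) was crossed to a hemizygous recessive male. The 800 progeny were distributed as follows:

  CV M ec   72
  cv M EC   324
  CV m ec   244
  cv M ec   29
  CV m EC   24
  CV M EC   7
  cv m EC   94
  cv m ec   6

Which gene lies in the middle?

cv

The two most frequent reciprocal classes, cv M EC and CV m ec, are the parental types, so the F1 was cv M EC / CV m ec.
The two rarest classes, CV M EC and cv m ec, are the double crossovers. Comparing them with the parentals, only the cv allele has switched, so cv is the middle locus and the order is m – cv – ec.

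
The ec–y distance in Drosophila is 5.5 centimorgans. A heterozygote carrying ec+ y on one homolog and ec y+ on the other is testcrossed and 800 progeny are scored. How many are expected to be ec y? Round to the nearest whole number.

A map distance of 5.5 centimorgans corresponds to a recombination frequency of 0.055.
The F1 is ec+ y / ec y+, so ec y is a recombinant gamete class with expected frequency r/2 = 0.055/2 = 0.0275.
Expected number = 0.0275 × 800 = 22.00 ≈ 22.

22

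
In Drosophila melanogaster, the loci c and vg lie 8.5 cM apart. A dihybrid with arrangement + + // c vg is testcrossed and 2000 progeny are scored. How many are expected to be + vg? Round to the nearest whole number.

85

A map distance of 8.5 cM corresponds to a recombination frequency of 0.085.
The F1 is + + / c vg, so + vg is a recombinant gamete class with expected frequency r/2 = 0.085/2 = 0.0425.
Expected number = 0.0425 × 2000 = 85.00 ≈ 85.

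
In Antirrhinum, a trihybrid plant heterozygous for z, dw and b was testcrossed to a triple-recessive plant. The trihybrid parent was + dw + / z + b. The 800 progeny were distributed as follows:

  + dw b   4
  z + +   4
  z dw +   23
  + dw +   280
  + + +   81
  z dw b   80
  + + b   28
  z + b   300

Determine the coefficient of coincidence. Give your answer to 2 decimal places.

0.64

The two rarest classes, + dw b and z + +, are the double crossovers. Comparing them with the parentals, only the b allele has switched, so b is the middle locus and the order is dw – b – z.
dw–b: (161 + 8)/800 = 0.2112; b–z: (51 + 8)/800 = 0.0737.
Expected DCO frequency = 0.2112 × 0.0737 ≈ 0.01557; observed = 8/800 ≈ 0.01000.
Coefficient of coincidence = 0.01000/0.01557 ≈ 0.64.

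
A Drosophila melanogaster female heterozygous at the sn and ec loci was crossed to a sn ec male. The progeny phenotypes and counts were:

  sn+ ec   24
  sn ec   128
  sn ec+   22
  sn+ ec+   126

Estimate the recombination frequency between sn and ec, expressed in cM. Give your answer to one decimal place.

The two most frequent classes, sn+ ec+ (126) and sn ec (128), are the parental types, so the F1 was sn+ ec+ / sn ec.
The recombinant classes are sn+ ec and sn ec+: 24 + 22 = 46.
Recombination frequency = 46/300 = 0.1533 ≈ 15.3%, i.e. 15.3 cM.

15.3 cM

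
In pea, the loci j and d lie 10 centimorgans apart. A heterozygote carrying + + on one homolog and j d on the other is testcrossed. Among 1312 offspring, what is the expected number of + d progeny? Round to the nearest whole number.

A map distance of 10 centimorgans corresponds to a recombination frequency of 0.100.
The F1 is + + / j d, so + d is a recombinant gamete class with expected frequency r/2 = 0.100/2 = 0.0500.
Expected number = 0.0500 × 1312 = 65.60 ≈ 66.

66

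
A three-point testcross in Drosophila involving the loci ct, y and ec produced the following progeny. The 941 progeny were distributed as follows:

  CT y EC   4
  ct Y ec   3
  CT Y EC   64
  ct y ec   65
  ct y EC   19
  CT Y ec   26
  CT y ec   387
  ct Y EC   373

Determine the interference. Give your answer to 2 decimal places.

The two most frequent reciprocal classes, CT y ec and ct Y EC, are the parental types, so the F1 was CT y ec / ct Y EC.
The two rarest classes, CT y EC and ct Y ec, are the double crossovers. Comparing them with the parentals, only the ec allele has switched, so ec is the middle locus and the order is y – ec – ct.
y–ec: (45 + 7)/941 = 0.0553; ec–ct: (129 + 7)/941 = 0.1445.
Expected DCO frequency = 0.0553 × 0.1445 ≈ 0.00799; observed = 7/941 ≈ 0.00744.
Coefficient of coincidence = 0.00744/0.00799 ≈ 0.93; interference = 1 − 0.93 = 0.07.

0.07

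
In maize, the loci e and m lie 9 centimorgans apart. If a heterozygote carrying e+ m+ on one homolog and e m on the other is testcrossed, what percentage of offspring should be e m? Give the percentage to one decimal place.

45.5%

A map distance of 9 centimorgans corresponds to a recombination frequency of 0.090.
The F1 is e+ m+ / e m, so e m is a parental gamete class with expected frequency (1 − r)/2 = 0.910/2 = 0.4550.
That is 0.4550 = 45.5% of the progeny.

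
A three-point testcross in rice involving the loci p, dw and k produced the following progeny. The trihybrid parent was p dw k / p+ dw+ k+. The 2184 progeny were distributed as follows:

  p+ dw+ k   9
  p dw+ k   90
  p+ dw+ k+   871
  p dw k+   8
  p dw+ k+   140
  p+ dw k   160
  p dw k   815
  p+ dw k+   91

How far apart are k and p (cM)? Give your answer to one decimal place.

14.5 cM

The two rarest classes, p dw k+ and p+ dw+ k, are the double crossovers. Comparing them with the parentals, only the k allele has switched, so k is the middle locus and the order is dw – k – p.
Crossovers in the k–p interval produce the single-crossover classes p+ dw k and p dw+ k+ (160 + 140 = 300) plus the double crossovers (17).
RF(k–p) = (300 + 17) / 2184 = 317/2184 = 0.1451 → 14.5 cM.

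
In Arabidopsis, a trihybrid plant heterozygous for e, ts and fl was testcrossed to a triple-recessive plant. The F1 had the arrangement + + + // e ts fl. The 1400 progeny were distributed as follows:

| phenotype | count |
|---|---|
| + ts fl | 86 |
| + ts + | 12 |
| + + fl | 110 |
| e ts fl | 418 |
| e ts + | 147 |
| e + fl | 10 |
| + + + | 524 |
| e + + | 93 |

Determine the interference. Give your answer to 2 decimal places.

0.45

The two rarest classes, + ts + and e + fl, are the double crossovers. Comparing them with the parentals, only the ts allele has switched, so ts is the middle locus and the order is e – ts – fl.
e–ts: (179 + 22)/1400 = 0.1436; ts–fl: (257 + 22)/1400 = 0.1993.
Expected DCO frequency = 0.1436 × 0.1993 ≈ 0.02862; observed = 22/1400 ≈ 0.01571.
Coefficient of coincidence = 0.01571/0.02862 ≈ 0.55; interference = 1 − 0.55 = 0.45.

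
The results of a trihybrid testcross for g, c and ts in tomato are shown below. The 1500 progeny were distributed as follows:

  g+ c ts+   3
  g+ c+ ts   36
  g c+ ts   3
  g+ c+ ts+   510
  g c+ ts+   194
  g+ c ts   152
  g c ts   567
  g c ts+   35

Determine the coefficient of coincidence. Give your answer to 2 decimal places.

The two most frequent reciprocal classes, g c ts and g+ c+ ts+, are the parental types, so the F1 was g c ts / g+ c+ ts+.
The two rarest classes, g c+ ts and g+ c ts+, are the double crossovers. Comparing them with the parentals, only the c allele has switched, so c is the middle locus and the order is ts – c – g.
ts–c: (71 + 6)/1500 = 0.0513; c–g: (346 + 6)/1500 = 0.2347.
Expected DCO frequency = 0.0513 × 0.2347 ≈ 0.01204; observed = 6/1500 ≈ 0.00400.
Coefficient of coincidence = 0.00400/0.01204 ≈ 0.33.

0.33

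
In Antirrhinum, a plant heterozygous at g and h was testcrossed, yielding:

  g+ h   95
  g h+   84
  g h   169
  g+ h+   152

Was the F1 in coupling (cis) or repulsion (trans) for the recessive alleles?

The two most frequent classes are g+ h+ (152) and g h (169); these are the parental (non-recombinant) types.
So the F1 carried g+ h+ on one chromosome and g h on the other — the recessive alleles are on the same chromosome (cis / coupling).

cis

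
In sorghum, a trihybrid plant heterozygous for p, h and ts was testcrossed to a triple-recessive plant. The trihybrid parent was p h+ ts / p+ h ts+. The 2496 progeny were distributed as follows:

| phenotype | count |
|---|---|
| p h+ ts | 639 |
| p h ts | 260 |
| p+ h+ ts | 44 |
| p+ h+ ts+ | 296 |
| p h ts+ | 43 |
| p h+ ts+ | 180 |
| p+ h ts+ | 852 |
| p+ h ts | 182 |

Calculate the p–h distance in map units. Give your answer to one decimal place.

The two rarest classes, p+ h+ ts and p h ts+, are the double crossovers. Comparing them with the parentals, only the p allele has switched, so p is the middle locus and the order is ts – p – h.
Crossovers in the p–h interval produce the single-crossover classes p h ts and p+ h+ ts+ (260 + 296 = 556) plus the double crossovers (87).
RF(p–h) = (556 + 87) / 2496 = 643/2496 = 0.2576 → 25.8 map units.

25.8 map units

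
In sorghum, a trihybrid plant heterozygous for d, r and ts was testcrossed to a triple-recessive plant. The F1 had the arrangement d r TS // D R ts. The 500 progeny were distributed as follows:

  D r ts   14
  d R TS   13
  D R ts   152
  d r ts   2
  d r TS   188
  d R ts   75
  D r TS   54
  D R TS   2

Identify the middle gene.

ts

The two rarest classes, d r ts and D R TS, are the double crossovers. Comparing them with the parentals, only the ts allele has switched, so ts is the middle locus and the order is d – ts – r.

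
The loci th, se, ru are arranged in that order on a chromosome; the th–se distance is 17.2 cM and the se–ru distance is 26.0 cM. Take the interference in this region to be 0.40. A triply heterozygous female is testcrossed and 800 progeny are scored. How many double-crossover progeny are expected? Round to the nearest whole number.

Map distances give recombination frequencies of 0.172 and 0.260 for the two intervals.
With interference 0.40 (so coincidence = 0.60), expected double-crossover frequency = 0.172 × 0.260 × 0.60 = 0.02683.
Expected number = 0.02683 × 800 = 21.47 ≈ 21.

21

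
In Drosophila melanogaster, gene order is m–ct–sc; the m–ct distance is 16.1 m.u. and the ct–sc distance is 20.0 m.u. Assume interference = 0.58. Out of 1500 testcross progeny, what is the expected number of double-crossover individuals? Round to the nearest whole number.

Map distances give recombination frequencies of 0.161 and 0.200 for the two intervals.
With interference 0.58 (so coincidence = 0.42), expected double-crossover frequency = 0.161 × 0.200 × 0.42 = 0.01352.
Expected number = 0.01352 × 1500 = 20.29 ≈ 20.

20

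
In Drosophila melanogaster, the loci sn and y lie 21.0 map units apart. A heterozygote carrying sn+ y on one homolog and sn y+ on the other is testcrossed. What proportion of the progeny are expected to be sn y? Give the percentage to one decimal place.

10.5%

A map distance of 21.0 map units corresponds to a recombination frequency of 0.210.
The F1 is sn+ y / sn y+, so sn y is a recombinant gamete class with expected frequency r/2 = 0.210/2 = 0.1050.
That is 0.1050 = 10.5% of the progeny.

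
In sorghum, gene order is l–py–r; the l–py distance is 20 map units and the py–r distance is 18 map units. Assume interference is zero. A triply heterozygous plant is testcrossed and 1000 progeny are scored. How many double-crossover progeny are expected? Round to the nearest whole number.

36

Map distances give recombination frequencies of 0.200 and 0.180 for the two intervals.
With no interference, expected double-crossover frequency = 0.200 × 0.180 = 0.03600.
Expected number = 0.03600 × 1000 = 36.00 ≈ 36.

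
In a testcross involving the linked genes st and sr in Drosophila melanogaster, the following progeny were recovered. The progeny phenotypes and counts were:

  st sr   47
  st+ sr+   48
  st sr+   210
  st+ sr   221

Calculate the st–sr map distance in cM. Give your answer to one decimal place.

The two most frequent classes, st+ sr (221) and st sr+ (210), are the parental types, so the F1 was st+ sr / st sr+.
The recombinant classes are st+ sr+ and st sr: 48 + 47 = 95.
Recombination frequency = 95/526 = 0.1806 ≈ 18.1%, i.e. 18.1 cM.

18.1 cM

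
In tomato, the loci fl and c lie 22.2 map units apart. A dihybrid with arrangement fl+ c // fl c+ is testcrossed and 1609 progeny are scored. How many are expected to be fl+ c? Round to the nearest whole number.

626

A map distance of 22.2 map units corresponds to a recombination frequency of 0.222.
The F1 is fl+ c / fl c+, so fl+ c is a parental gamete class with expected frequency (1 − r)/2 = 0.778/2 = 0.3890.
Expected number = 0.3890 × 1609 = 625.90 ≈ 626.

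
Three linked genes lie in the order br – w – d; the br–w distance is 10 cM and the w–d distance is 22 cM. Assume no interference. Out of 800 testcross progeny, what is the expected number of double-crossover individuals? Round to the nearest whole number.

18

Map distances give recombination frequencies of 0.100 and 0.220 for the two intervals.
With no interference, expected double-crossover frequency = 0.100 × 0.220 = 0.02200.
Expected number = 0.02200 × 800 = 17.60 ≈ 18.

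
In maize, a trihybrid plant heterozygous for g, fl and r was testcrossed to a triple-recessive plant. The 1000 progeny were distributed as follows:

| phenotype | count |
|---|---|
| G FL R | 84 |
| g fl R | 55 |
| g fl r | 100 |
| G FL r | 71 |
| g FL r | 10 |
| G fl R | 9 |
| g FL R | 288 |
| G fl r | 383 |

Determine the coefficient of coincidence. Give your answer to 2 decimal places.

The two most frequent reciprocal classes, g FL R and G fl r, are the parental types, so the F1 was g FL R / G fl r.
The two rarest classes, g FL r and G fl R, are the double crossovers. Comparing them with the parentals, only the r allele has switched, so r is the middle locus and the order is fl – r – g.
fl–r: (126 + 19)/1000 = 0.1450; r–g: (184 + 19)/1000 = 0.2030.
Expected DCO frequency = 0.1450 × 0.2030 ≈ 0.02943; observed = 19/1000 ≈ 0.01900.
Coefficient of coincidence = 0.01900/0.02943 ≈ 0.65.

0.65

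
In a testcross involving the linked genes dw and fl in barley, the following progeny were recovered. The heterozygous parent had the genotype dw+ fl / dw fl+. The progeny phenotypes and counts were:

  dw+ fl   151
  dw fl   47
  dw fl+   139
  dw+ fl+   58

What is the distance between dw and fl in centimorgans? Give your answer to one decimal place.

The recombinant classes are dw+ fl+ and dw fl: 58 + 47 = 105.
Recombination frequency = 105/395 = 0.2658 ≈ 26.6%, i.e. 26.6 centimorgans.

26.6 centimorgans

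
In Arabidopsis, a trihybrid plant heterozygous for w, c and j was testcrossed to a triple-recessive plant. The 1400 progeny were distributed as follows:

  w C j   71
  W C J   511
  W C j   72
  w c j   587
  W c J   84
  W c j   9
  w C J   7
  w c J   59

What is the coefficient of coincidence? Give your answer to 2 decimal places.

The two most frequent reciprocal classes, w c j and W C J, are the parental types, so the F1 was w c j / W C J.
The two rarest classes, W c j and w C J, are the double crossovers. Comparing them with the parentals, only the w allele has switched, so w is the middle locus and the order is c – w – j.
c–w: (155 + 16)/1400 = 0.1221; w–j: (131 + 16)/1400 = 0.1050.
Expected DCO frequency = 0.1221 × 0.1050 ≈ 0.01282; observed = 16/1400 ≈ 0.01143.
Coefficient of coincidence = 0.01143/0.01282 ≈ 0.89.

0.89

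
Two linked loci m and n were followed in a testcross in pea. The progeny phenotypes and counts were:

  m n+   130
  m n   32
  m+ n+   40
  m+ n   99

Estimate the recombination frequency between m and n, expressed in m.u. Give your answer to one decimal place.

The two most frequent classes, m+ n (99) and m n+ (130), are the parental types, so the F1 was m+ n / m n+.
The recombinant classes are m+ n+ and m n: 40 + 32 = 72.
Recombination frequency = 72/301 = 0.2392 ≈ 23.9%, i.e. 23.9 m.u.

23.9 m.u.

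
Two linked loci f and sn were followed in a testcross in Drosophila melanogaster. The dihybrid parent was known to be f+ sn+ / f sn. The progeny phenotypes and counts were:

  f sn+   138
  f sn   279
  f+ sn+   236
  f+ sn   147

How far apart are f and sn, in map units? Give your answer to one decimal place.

The recombinant classes are f+ sn and f sn+: 147 + 138 = 285.
Recombination frequency = 285/800 = 0.3563 ≈ 35.6%, i.e. 35.6 map units.

35.6 map units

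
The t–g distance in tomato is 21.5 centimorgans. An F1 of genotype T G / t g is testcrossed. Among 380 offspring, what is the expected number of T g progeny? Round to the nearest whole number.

41

A map distance of 21.5 centimorgans corresponds to a recombination frequency of 0.215.
The F1 is T G / t g, so T g is a recombinant gamete class with expected frequency r/2 = 0.215/2 = 0.1075.
Expected number = 0.1075 × 380 = 40.85 ≈ 41.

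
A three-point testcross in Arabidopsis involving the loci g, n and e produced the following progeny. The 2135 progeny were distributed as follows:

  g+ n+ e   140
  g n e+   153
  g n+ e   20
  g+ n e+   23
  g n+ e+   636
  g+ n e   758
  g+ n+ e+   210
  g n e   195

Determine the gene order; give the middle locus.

The two most frequent reciprocal classes, g+ n e and g n+ e+, are the parental types, so the F1 was g+ n e / g n+ e+.
The two rarest classes, g+ n e+ and g n+ e, are the double crossovers. Comparing them with the parentals, only the e allele has switched, so e is the middle locus and the order is g – e – n.

e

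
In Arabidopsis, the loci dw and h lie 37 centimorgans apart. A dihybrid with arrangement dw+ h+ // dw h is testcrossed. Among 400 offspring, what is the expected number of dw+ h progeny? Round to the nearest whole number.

A map distance of 37 centimorgans corresponds to a recombination frequency of 0.370.
The F1 is dw+ h+ / dw h, so dw+ h is a recombinant gamete class with expected frequency r/2 = 0.370/2 = 0.1850.
Expected number = 0.1850 × 400 = 74.00 ≈ 74.

74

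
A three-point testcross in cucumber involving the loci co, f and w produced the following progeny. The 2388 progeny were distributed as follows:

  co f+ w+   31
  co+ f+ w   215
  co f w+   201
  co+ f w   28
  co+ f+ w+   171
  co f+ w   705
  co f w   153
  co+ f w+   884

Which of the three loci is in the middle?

The two most frequent reciprocal classes, co+ f w+ and co f+ w, are the parental types, so the F1 was co+ f w+ / co f+ w.
The two rarest classes, co+ f w and co f+ w+, are the double crossovers. Comparing them with the parentals, only the w allele has switched, so w is the middle locus and the order is co – w – f.

w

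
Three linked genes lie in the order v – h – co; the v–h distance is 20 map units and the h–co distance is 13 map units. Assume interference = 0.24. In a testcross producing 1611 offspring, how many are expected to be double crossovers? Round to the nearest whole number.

32

Map distances give recombination frequencies of 0.200 and 0.130 for the two intervals.
With interference 0.24 (so coincidence = 0.76), expected double-crossover frequency = 0.200 × 0.130 × 0.76 = 0.01976.
Expected number = 0.01976 × 1611 = 31.83 ≈ 32.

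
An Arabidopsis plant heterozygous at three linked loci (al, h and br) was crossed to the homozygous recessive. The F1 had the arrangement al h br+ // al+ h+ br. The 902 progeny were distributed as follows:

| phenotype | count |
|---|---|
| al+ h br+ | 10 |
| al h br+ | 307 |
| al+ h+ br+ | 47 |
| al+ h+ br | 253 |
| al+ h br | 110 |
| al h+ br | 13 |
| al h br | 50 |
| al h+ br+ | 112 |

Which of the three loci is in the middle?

al

The two rarest classes, al+ h br+ and al h+ br, are the double crossovers. Comparing them with the parentals, only the al allele has switched, so al is the middle locus and the order is h – al – br.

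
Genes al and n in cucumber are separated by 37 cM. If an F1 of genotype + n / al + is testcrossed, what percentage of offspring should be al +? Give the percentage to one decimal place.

A map distance of 37 cM corresponds to a recombination frequency of 0.370.
The F1 is + n / al +, so al + is a parental gamete class with expected frequency (1 − r)/2 = 0.630/2 = 0.3150.
That is 0.3150 = 31.5% of the progeny.

31.5%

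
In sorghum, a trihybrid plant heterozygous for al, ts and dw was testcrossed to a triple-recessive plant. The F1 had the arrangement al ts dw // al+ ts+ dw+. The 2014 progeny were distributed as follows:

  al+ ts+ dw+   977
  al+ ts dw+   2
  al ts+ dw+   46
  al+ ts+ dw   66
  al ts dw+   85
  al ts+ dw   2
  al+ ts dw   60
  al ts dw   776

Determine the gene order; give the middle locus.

ts

The two rarest classes, al ts+ dw and al+ ts dw+, are the double crossovers. Comparing them with the parentals, only the ts allele has switched, so ts is the middle locus and the order is dw – ts – al.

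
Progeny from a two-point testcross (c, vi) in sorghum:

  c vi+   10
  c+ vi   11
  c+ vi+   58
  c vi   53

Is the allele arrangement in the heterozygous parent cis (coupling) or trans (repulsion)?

cis

The two most frequent classes are c+ vi+ (58) and c vi (53); these are the parental (non-recombinant) types.
So the F1 carried c+ vi+ on one chromosome and c vi on the other — the recessive alleles are on the same chromosome (cis / coupling).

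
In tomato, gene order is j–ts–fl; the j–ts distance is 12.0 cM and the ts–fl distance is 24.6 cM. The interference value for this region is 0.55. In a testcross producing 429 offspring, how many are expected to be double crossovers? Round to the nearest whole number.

Map distances give recombination frequencies of 0.120 and 0.246 for the two intervals.
With interference 0.55 (so coincidence = 0.45), expected double-crossover frequency = 0.120 × 0.246 × 0.45 = 0.01328.
Expected number = 0.01328 × 429 = 5.70 ≈ 6.

6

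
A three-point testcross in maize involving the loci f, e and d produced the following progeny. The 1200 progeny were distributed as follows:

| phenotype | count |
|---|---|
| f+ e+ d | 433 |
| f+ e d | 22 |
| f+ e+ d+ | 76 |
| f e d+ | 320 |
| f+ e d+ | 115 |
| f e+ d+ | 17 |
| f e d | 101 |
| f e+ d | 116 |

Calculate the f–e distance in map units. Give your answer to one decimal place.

The two most frequent reciprocal classes, f+ e+ d and f e d+, are the parental types, so the F1 was f+ e+ d / f e d+.
The two rarest classes, f+ e d and f e+ d+, are the double crossovers. Comparing them with the parentals, only the e allele has switched, so e is the middle locus and the order is f – e – d.
Crossovers in the f–e interval produce the single-crossover classes f e+ d and f+ e d+ (116 + 115 = 231) plus the double crossovers (39).
RF(f–e) = (231 + 39) / 1200 = 270/1200 = 0.2250 → 22.5 map units.

22.5 map units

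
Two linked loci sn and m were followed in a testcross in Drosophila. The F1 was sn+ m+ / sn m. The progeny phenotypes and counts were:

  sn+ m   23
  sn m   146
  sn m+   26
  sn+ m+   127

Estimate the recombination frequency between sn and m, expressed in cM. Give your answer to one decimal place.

15.2 cM

The recombinant classes are sn+ m and sn m+: 23 + 26 = 49.
Recombination frequency = 49/322 = 0.1522 ≈ 15.2%, i.e. 15.2 cM.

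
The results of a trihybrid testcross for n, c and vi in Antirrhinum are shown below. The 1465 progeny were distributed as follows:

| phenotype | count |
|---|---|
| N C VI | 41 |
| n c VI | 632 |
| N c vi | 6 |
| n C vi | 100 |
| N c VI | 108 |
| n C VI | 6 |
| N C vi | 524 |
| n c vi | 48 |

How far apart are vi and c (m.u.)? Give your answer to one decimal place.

The two most frequent reciprocal classes, N C vi and n c VI, are the parental types, so the F1 was N C vi / n c VI.
The two rarest classes, N c vi and n C VI, are the double crossovers. Comparing them with the parentals, only the c allele has switched, so c is the middle locus and the order is vi – c – n.
Crossovers in the vi–c interval produce the single-crossover classes N C VI and n c vi (41 + 48 = 89) plus the double crossovers (12).
RF(vi–c) = (89 + 12) / 1465 = 101/1465 = 0.0689 → 6.9 m.u.

6.9 m.u.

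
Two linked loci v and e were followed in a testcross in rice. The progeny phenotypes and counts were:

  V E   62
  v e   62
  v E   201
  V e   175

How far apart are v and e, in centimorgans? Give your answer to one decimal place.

The two most frequent classes, V e (175) and v E (201), are the parental types, so the F1 was V e / v E.
The recombinant classes are V E and v e: 62 + 62 = 124.
Recombination frequency = 124/500 = 0.2480 ≈ 24.8%, i.e. 24.8 centimorgans.

24.8 centimorgans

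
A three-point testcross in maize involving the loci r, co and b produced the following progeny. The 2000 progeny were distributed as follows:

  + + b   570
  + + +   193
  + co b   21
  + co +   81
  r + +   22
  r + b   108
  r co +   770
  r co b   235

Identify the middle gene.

The two most frequent reciprocal classes, r co + and + + b, are the parental types, so the F1 was r co + / + + b.
The two rarest classes, r + + and + co b, are the double crossovers. Comparing them with the parentals, only the co allele has switched, so co is the middle locus and the order is r – co – b.

co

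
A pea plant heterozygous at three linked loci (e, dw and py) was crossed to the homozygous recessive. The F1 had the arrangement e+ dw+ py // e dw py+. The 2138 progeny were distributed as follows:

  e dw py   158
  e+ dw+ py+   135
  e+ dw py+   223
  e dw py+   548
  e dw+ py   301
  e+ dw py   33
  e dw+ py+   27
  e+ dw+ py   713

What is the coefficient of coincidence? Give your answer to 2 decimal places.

0.62

The two rarest classes, e+ dw py and e dw+ py+, are the double crossovers. Comparing them with the parentals, only the dw allele has switched, so dw is the middle locus and the order is py – dw – e.
py–dw: (293 + 60)/2138 = 0.1651; dw–e: (524 + 60)/2138 = 0.2732.
Expected DCO frequency = 0.1651 × 0.2732 ≈ 0.04511; observed = 60/2138 ≈ 0.02806.
Coefficient of coincidence = 0.02806/0.04511 ≈ 0.62.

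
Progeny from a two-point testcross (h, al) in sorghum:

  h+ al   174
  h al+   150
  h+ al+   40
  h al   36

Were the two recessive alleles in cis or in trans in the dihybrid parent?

trans

The two most frequent classes are h+ al (174) and h al+ (150); these are the parental (non-recombinant) types.
So the F1 carried h+ al on one chromosome and h al+ on the other — the recessive alleles are on opposite chromosomes (trans / repulsion).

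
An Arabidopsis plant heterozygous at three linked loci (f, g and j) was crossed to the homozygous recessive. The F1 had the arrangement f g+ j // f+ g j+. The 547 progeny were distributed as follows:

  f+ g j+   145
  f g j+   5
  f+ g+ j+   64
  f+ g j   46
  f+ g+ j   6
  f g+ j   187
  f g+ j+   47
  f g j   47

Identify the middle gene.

f

The two rarest classes, f+ g+ j and f g j+, are the double crossovers. Comparing them with the parentals, only the f allele has switched, so f is the middle locus and the order is j – f – g.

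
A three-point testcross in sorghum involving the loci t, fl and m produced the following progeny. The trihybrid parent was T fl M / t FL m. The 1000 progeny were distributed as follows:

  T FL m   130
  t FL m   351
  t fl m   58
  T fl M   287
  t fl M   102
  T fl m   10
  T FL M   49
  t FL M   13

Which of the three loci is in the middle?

The two rarest classes, T fl m and t FL M, are the double crossovers. Comparing them with the parentals, only the m allele has switched, so m is the middle locus and the order is fl – m – t.

m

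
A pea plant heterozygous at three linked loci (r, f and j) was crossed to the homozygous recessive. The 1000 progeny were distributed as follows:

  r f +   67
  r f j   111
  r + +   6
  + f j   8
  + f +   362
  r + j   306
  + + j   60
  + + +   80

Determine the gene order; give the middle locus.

The two most frequent reciprocal classes, + f + and r + j, are the parental types, so the F1 was + f + / r + j.
The two rarest classes, + f j and r + +, are the double crossovers. Comparing them with the parentals, only the j allele has switched, so j is the middle locus and the order is f – j – r.

j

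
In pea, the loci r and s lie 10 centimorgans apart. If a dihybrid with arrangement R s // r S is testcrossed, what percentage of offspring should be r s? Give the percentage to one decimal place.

5.0%

A map distance of 10 centimorgans corresponds to a recombination frequency of 0.100.
The F1 is R s / r S, so r s is a recombinant gamete class with expected frequency r/2 = 0.100/2 = 0.0500.
That is 0.0500 = 5.0% of the progeny.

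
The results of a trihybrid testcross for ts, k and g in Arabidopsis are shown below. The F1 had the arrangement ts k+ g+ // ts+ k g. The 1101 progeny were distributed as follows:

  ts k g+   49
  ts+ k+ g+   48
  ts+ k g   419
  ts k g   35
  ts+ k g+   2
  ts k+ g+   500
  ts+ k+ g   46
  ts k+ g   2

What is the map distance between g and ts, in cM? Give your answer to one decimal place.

7.9 cM

The two rarest classes, ts k+ g and ts+ k g+, are the double crossovers. Comparing them with the parentals, only the g allele has switched, so g is the middle locus and the order is k – g – ts.
Crossovers in the g–ts interval produce the single-crossover classes ts+ k+ g+ and ts k g (48 + 35 = 83) plus the double crossovers (4).
RF(g–ts) = (83 + 4) / 1101 = 87/1101 = 0.0790 → 7.9 cM.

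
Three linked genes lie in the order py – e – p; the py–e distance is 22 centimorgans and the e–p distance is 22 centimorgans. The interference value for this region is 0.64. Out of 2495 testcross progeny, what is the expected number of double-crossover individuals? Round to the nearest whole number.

Map distances give recombination frequencies of 0.220 and 0.220 for the two intervals.
With interference 0.64 (so coincidence = 0.36), expected double-crossover frequency = 0.220 × 0.220 × 0.36 = 0.01742.
Expected number = 0.01742 × 2495 = 43.47 ≈ 43.

43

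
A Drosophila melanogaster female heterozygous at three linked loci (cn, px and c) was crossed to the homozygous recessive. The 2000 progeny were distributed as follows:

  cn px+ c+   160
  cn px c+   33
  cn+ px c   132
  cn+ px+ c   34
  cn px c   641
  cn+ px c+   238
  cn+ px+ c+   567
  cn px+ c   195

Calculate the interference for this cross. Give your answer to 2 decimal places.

The two most frequent reciprocal classes, cn px c and cn+ px+ c+, are the parental types, so the F1 was cn px c / cn+ px+ c+.
The two rarest classes, cn px c+ and cn+ px+ c, are the double crossovers. Comparing them with the parentals, only the c allele has switched, so c is the middle locus and the order is px – c – cn.
px–c: (433 + 67)/2000 = 0.2500; c–cn: (292 + 67)/2000 = 0.1795.
Expected DCO frequency = 0.2500 × 0.1795 ≈ 0.04487; observed = 67/2000 ≈ 0.03350.
Coefficient of coincidence = 0.03350/0.04487 ≈ 0.75; interference = 1 − 0.75 = 0.25.

0.25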